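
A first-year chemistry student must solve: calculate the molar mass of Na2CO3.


M(Na2CO3) = 2×22.99 + 1×12.01 + 3×16.0
= 45.98 + 12.01 + 48.0
= 105.99 g/mol

105.99 g/mol


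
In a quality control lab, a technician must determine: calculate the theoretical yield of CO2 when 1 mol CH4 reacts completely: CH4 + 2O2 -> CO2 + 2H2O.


Mole ratio CO2:CH4 = 1:1
n(CO2) = 1 × 1/1 = 1.000 mol
mass = 1.000 × 44.01 = 44.01 g

44.01 g


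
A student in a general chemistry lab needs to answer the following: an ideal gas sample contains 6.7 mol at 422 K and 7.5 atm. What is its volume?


PV = nRT  (R = 0.08206 L·atm/(mol·K))
V = nRT/P = 6.7×0.08206×422/7.5
= 30.936 L

30.936 L


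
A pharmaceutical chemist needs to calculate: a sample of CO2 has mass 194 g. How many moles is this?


M(CO2) = 44.01 g/mol
n = mass/M = 194/44.01 = 4.4081 mol

4.4081 mol


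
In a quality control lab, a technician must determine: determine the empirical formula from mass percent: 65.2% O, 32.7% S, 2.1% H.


Assume 100 g sample. Moles of each element:
  O: 65.2/16.0 = 4.075 mol
  S: 32.7/32.07 = 1.02 mol
  H: 2.1/1.008 = 2.083 mol
Divide by smallest (1.02):
  O: 4.075/1.02 = 4.0
  S: 1.02/1.02 = 1.0
  H: 2.083/1.02 = 2.04
Empirical formula: H2SO4

H2SO4


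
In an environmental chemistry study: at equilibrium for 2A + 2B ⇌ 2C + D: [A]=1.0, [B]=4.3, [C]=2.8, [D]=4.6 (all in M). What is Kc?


Kc = [C]^2[D]/([A]^2[B]^2)
= (2.8^2 × 4.6^1)/(1.0^2 × 4.3^2)
= 36.064/18.49
= 1.950

1.950


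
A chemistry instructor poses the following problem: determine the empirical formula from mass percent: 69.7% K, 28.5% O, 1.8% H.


Assume 100 g sample. Moles of each element:
  K: 69.7/39.1 = 1.783 mol
  O: 28.5/16.0 = 1.781 mol
  H: 1.8/1.008 = 1.786 mol
Divide by smallest (1.781):
  K: 1.783/1.781 = 1.0
  O: 1.781/1.781 = 1.0
  H: 1.786/1.781 = 1.0
Empirical formula: KOH

KOH


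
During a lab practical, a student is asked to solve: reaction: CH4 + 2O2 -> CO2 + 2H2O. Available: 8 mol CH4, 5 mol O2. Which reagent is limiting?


Mole ratio available / coefficient:
  CH4: 8/1 = 8.000
  O2: 5/2 = 2.500
Smaller ratio is limiting.

O2


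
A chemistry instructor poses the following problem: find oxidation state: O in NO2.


O is usually -2
Oxidation number: -2

-2


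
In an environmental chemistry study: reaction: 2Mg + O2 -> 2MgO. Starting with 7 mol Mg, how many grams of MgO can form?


Mole ratio MgO:Mg = 2:2
n(MgO) = 7 × 2/2 = 7.000 mol
mass = 7.000 × 40.31 = 282.17 g

282.17 g


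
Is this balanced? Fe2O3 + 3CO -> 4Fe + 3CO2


Equation: Fe2O3 + 3CO -> 4Fe + 3CO2
Check atoms: C: 3=3, Fe: 2≠4, O: 6=6
Not balanced

No, not balanced


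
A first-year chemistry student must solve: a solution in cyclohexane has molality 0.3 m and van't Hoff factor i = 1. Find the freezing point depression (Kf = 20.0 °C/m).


ΔTf = Kf × m × i
= 20.0 × 0.3 × 1
= 6.0 °C

6.0 °C


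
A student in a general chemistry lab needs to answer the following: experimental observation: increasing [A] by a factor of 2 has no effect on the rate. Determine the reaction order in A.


rate ∝ [A]^n
rate ∝ [A]^0
Order in A: 0

0


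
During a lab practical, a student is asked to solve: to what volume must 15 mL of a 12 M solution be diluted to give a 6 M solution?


C1V1 = C2V2
12 × 15 = 6 × V2
V2 = 180/6 = 30.0 mL

30.0 mL


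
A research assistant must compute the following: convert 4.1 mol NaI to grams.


M(NaI) = 149.89 g/mol
mass = n × M = 4.1 × 149.89 = 614.55 g

614.55 g


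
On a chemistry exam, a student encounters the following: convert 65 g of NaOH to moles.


M(NaOH) = 40.0 g/mol
n = mass/M = 65/40.0 = 1.625 mol

1.625 mol


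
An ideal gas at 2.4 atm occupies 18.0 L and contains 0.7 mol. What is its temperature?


PV = nRT  (R = 0.08206 L·atm/(mol·K))
T = PV/(nR) = 2.4×18.0/(0.7×0.08206)
= 43.20/0.057442
= 752.06 K

752.06 K


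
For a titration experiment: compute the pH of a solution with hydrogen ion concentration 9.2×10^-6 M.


pH = -log10([H+]) = -log10(9.2×10^-6)
= 6 - log10(9.2)
= 6 - 0.96
= 5.04

5.04


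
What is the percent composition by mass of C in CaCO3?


M(CaCO3) = 1×40.08 + 1×12.01 + 3×16.0 = 100.09 g/mol
Mass of C = 1 × 12.01 = 12.01 g/mol
% C = 12.01/100.09 × 100 = 12.00%

12.00%


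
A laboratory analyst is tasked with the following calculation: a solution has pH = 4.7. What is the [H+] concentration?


[H+] = 10^(-pH) = 10^(-4.7)
= 2.0×10^-5 M

2.0×10^-5 M


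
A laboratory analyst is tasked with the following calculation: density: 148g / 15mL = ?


ρ = mass/volume
= 148/15
= 9.867 g/mL

9.867 g/mL


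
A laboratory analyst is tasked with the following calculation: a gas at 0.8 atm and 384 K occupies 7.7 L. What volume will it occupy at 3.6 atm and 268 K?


P1V1/T1 = P2V2/T2
V2 = P1V1T2/(T1P2)
= 0.8×7.7×268/(384×3.6)
= 1.194 L

1.194 L


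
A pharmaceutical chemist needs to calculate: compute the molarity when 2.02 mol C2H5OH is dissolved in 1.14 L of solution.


M = n/V = 2.02/1.14 = 1.772 mol/L

1.772 M


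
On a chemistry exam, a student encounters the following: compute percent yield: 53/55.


% yield = actual/theoretical × 100
= 53/55 × 100
= 96.36%

96.36%


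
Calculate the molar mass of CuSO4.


M(CuSO4) = 1×63.55 + 1×32.07 + 4×16.0
= 63.55 + 32.07 + 64.0
= 159.62 g/mol

159.62 g/mol


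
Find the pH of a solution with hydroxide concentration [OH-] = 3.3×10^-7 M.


pOH = -log10([OH-]) = -log10(3.3×10^-7)
= 7 - log10(3.3) = 6.48
pH = 14 - pOH = 14 - 6.48 = 7.52

7.52


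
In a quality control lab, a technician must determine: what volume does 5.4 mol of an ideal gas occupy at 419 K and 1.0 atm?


PV = nRT  (R = 0.08206 L·atm/(mol·K))
V = nRT/P = 5.4×0.08206×419/1.0
= 185.669 L

185.669 L


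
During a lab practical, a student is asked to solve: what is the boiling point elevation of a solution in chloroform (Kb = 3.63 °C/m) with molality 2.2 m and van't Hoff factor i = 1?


ΔTb = Kb × m × i
= 3.63 × 2.2 × 1
= 7.986 °C

7.986 °C


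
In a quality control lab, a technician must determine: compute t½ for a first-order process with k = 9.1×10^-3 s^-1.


t½ = ln2/k = 0.693147/(9.1×10^-3 s^-1)
= 76.17 s

76.17 s


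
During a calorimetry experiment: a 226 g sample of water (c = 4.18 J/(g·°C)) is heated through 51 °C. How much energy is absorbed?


q = mcΔT = 226 × 4.18 × 51
= 48178.68 J

48178.68 J


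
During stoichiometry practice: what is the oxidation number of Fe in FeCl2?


x + 2(-1) = 0, so x = +2
Oxidation number: +2

+2


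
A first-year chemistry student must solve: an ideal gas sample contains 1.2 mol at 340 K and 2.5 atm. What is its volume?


PV = nRT  (R = 0.08206 L·atm/(mol·K))
V = nRT/P = 1.2×0.08206×340/2.5
= 13.392 L

13.392 L


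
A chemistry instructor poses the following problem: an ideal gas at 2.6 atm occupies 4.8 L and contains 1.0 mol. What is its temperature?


PV = nRT  (R = 0.08206 L·atm/(mol·K))
T = PV/(nR) = 2.6×4.8/(1.0×0.08206)
= 12.48/0.082060
= 152.08 K

152.08 K


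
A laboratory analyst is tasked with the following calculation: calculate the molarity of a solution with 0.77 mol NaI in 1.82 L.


M = n/V = 0.77/1.82 = 0.423 mol/L

0.423 M


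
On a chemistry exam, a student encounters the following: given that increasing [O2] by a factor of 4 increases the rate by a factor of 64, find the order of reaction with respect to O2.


rate ∝ [O2]^n
4^n = 64 → n = 3
Order in O2: 3

3


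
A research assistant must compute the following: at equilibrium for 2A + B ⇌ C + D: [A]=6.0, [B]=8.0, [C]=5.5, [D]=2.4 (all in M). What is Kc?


Kc = [C][D]/([A]^2[B])
= (5.5^1 × 2.4^1)/(6.0^2 × 8.0^1)
= 13.2/288
= 0.04583

0.04583


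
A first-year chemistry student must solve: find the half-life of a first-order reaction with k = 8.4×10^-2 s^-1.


t½ = ln2/k = 0.693147/(8.4×10^-2 s^-1)
= 8.252 s

8.252 s


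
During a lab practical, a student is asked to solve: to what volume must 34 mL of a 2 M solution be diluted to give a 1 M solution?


C1V1 = C2V2
2 × 34 = 1 × V2
V2 = 68/1 = 68.0 mL

68.0 mL


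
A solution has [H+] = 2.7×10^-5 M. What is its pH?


pH = -log10([H+]) = -log10(2.7×10^-5)
= 5 - log10(2.7)
= 5 - 0.43
= 4.57

4.57


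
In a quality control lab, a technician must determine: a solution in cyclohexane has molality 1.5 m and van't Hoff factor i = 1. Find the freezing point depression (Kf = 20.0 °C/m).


ΔTf = Kf × m × i
= 20.0 × 1.5 × 1
= 30.0 °C

30.0 °C


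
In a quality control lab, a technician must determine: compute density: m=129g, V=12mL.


ρ = mass/volume
= 129/12
= 10.75 g/mL

10.75 g/mL


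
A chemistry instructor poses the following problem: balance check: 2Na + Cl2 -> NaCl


Equation: 2Na + Cl2 -> NaCl
Check atoms: Cl: 2≠1, Na: 2≠1
Not balanced

No, not balanced


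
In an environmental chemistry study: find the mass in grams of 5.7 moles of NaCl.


M(NaCl) = 58.44 g/mol
mass = n × M = 5.7 × 58.44 = 333.11 g

333.11 g


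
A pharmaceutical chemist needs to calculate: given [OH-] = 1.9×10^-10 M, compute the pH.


pOH = -log10([OH-]) = -log10(1.9×10^-10)
= 10 - log10(1.9) = 9.72
pH = 14 - pOH = 14 - 9.72 = 4.28

4.28


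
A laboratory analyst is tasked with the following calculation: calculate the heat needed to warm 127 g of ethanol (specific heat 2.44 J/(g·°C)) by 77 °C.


q = mcΔT = 127 × 2.44 × 77
= 23860.76 J

23860.76 J


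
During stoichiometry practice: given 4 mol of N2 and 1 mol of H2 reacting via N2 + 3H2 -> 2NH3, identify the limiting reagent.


Mole ratio available / coefficient:
  N2: 4/1 = 4.000
  H2: 1/3 = 0.333
Smaller ratio is limiting.

H2


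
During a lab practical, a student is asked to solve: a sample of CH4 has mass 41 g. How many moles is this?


M(CH4) = 16.04 g/mol
n = mass/M = 41/16.04 = 2.5561 mol

2.5561 mol


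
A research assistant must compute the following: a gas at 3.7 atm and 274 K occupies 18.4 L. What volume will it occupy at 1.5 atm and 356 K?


P1V1/T1 = P2V2/T2
V2 = P1V1T2/(T1P2)
= 3.7×18.4×356/(274×1.5)
= 58.97 L

58.97 L


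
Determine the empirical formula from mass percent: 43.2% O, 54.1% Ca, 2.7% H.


Assume 100 g sample. Moles of each element:
  O: 43.2/16.0 = 2.7 mol
  Ca: 54.1/40.08 = 1.35 mol
  H: 2.7/1.008 = 2.679 mol
Divide by smallest (1.35):
  O: 2.7/1.35 = 2.0
  Ca: 1.35/1.35 = 1.0
  H: 2.679/1.35 = 1.98
Empirical formula: CaO2H2

CaO2H2


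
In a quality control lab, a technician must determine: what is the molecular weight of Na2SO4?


M(Na2SO4) = 2×22.99 + 1×32.07 + 4×16.0
= 45.98 + 32.07 + 64.0
= 142.05 g/mol

142.05 g/mol


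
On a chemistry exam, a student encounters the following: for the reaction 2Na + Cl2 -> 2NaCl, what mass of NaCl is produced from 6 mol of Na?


Mole ratio NaCl:Na = 2:2
n(NaCl) = 6 × 2/2 = 6.000 mol
mass = 6.000 × 58.44 = 350.64 g

350.64 g


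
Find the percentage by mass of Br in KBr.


M(KBr) = 1×39.1 + 1×79.9 = 119.00 g/mol
Mass of Br = 1 × 79.9 = 79.90 g/mol
% Br = 79.90/119.00 × 100 = 67.14%

67.14%


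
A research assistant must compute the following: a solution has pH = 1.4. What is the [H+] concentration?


[H+] = 10^(-pH) = 10^(-1.4)
= 3.98×10^-2 M

3.98×10^-2 M


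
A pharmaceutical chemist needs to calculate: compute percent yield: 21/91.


% yield = actual/theoretical × 100
= 21/91 × 100
= 23.08%

23.08%


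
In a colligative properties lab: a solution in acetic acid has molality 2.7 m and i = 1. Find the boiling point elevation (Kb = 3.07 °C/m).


ΔTb = Kb × m × i
= 3.07 × 2.7 × 1
= 8.289 °C

8.289 °C


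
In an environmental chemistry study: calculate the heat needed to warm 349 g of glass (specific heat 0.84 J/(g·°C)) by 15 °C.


q = mcΔT = 349 × 0.84 × 15
= 4397.40 J

4397.40 J


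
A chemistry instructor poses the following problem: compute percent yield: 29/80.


% yield = actual/theoretical × 100
= 29/80 × 100
= 36.25%

36.25%


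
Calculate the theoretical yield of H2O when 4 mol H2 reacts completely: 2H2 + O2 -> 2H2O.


Mole ratio H2O:H2 = 2:2
n(H2O) = 4 × 2/2 = 4.000 mol
mass = 4.000 × 18.02 = 72.08 g

72.08 g


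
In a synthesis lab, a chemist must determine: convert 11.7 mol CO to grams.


M(CO) = 28.01 g/mol
mass = n × M = 11.7 × 28.01 = 327.72 g

327.72 g


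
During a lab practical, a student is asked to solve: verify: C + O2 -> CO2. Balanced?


Equation: C + O2 -> CO2
Check atoms: C: 1=1, O: 2=2
Balanced

Yes, balanced


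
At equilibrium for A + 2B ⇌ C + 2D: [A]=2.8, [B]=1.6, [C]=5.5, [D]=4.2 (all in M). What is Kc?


Kc = [C][D]^2/([A][B]^2)
= (5.5^1 × 4.2^2)/(2.8^1 × 1.6^2)
= 97.02/7.168
= 13.54

13.54


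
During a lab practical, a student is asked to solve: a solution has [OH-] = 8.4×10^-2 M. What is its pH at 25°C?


pOH = -log10([OH-]) = -log10(8.4×10^-2)
= 2 - log10(8.4) = 1.08
pH = 14 - pOH = 14 - 1.08 = 12.92

12.92


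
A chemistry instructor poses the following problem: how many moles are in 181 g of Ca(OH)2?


M(Ca(OH)2) = 74.1 g/mol
n = mass/M = 181/74.1 = 2.4426 mol

2.4426 mol


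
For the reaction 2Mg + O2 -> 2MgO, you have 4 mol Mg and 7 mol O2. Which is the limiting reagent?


Mole ratio available / coefficient:
  Mg: 4/2 = 2.000
  O2: 7/1 = 7.000
Smaller ratio is limiting.

Mg


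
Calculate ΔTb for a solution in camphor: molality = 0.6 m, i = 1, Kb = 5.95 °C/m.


ΔTb = Kb × m × i
= 5.95 × 0.6 × 1
= 3.57 °C

3.57 °C


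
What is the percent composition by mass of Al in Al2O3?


M(Al2O3) = 2×26.98 + 3×16.0 = 101.96 g/mol
Mass of Al = 2 × 26.98 = 53.96 g/mol
% Al = 53.96/101.96 × 100 = 52.92%

52.92%


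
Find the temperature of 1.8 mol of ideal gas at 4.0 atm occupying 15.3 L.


PV = nRT  (R = 0.08206 L·atm/(mol·K))
T = PV/(nR) = 4.0×15.3/(1.8×0.08206)
= 61.20/0.147708
= 414.33 K

414.33 K


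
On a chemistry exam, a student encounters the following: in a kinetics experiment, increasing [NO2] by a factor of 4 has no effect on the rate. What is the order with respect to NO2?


rate ∝ [NO2]^n
rate ∝ [NO2]^0
Order in NO2: 0

0


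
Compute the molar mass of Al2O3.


M(Al2O3) = 2×26.98 + 3×16.0
= 53.96 + 48.0
= 101.96 g/mol

101.96 g/mol


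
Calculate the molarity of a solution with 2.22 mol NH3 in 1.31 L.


M = n/V = 2.22/1.31 = 1.695 mol/L

1.695 M


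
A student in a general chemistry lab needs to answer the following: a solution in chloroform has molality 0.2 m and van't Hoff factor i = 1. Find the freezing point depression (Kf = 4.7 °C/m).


ΔTf = Kf × m × i
= 4.7 × 0.2 × 1
= 0.94 °C

0.94 °C


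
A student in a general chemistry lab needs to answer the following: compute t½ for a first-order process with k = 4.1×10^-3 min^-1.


t½ = ln2/k = 0.693147/(4.1×10^-3 min^-1)
= 169.1 min

169.1 min


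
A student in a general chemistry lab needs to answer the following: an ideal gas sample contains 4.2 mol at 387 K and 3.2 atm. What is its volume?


PV = nRT  (R = 0.08206 L·atm/(mol·K))
V = nRT/P = 4.2×0.08206×387/3.2
= 41.681 L

41.681 L


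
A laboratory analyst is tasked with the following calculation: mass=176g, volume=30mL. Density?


ρ = mass/volume
= 176/30
= 5.867 g/mL

5.867 g/mL


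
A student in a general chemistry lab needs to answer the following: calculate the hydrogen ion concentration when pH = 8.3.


[H+] = 10^(-pH) = 10^(-8.3)
= 5.01×10^-9 M

5.01×10^-9 M


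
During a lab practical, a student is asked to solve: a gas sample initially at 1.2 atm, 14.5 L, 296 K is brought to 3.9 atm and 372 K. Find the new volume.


P1V1/T1 = P2V2/T2
V2 = P1V1T2/(T1P2)
= 1.2×14.5×372/(296×3.9)
= 5.607 L

5.607 L


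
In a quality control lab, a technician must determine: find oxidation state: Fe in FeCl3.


x + 3(-1) = 0, so x = +3
Oxidation number: +3

+3


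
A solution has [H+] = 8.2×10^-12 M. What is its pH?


pH = -log10([H+]) = -log10(8.2×10^-12)
= 12 - log10(8.2)
= 12 - 0.91
= 11.09

11.09


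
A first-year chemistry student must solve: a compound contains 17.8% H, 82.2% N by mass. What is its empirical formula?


Assume 100 g sample. Moles of each element:
  H: 17.8/1.008 = 17.659 mol
  N: 82.2/14.01 = 5.867 mol
Divide by smallest (5.867):
  H: 17.659/5.867 = 3.01
  N: 5.867/5.867 = 1.0
Empirical formula: NH3

NH3


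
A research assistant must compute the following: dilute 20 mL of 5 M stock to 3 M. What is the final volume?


C1V1 = C2V2
5 × 20 = 3 × V2
V2 = 100/3 = 33.33 mL

33.33 mL


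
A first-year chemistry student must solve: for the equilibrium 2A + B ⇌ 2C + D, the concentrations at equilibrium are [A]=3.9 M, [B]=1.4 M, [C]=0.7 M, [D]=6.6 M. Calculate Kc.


Kc = [C]^2[D]/([A]^2[B])
= (0.7^2 × 6.6^1)/(3.9^2 × 1.4^1)
= 3.234/21.294
= 0.1519

0.1519


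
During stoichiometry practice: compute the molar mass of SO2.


M(SO2) = 1×32.07 + 2×16.0
= 32.07 + 32.0
= 64.07 g/mol

64.07 g/mol


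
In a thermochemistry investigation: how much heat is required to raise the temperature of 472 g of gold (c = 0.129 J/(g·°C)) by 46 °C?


q = mcΔT = 472 × 0.129 × 46
= 2800.85 J

2800.85 J


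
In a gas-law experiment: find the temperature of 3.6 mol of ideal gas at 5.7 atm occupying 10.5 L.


PV = nRT  (R = 0.08206 L·atm/(mol·K))
T = PV/(nR) = 5.7×10.5/(3.6×0.08206)
= 59.85/0.295416
= 202.60 K

202.60 K


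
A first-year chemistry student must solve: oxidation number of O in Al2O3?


O is usually -2
Oxidation number: -2

-2


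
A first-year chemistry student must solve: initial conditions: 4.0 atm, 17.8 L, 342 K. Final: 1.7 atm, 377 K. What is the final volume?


P1V1/T1 = P2V2/T2
V2 = P1V1T2/(T1P2)
= 4.0×17.8×377/(342×1.7)
= 46.169 L

46.169 L


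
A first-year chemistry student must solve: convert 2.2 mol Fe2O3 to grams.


M(Fe2O3) = 159.7 g/mol
mass = n × M = 2.2 × 159.7 = 351.34 g

351.34 g


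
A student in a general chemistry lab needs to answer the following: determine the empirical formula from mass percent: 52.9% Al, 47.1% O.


Assume 100 g sample. Moles of each element:
  Al: 52.9/26.98 = 1.961 mol
  O: 47.1/16.0 = 2.944 mol
Divide by smallest (1.961):
  Al: 1.961/1.961 = 1.0
  O: 2.944/1.961 = 1.5
Multiply all ratios by 2 to obtain whole numbers.
Empirical formula: Al2O3

Al2O3


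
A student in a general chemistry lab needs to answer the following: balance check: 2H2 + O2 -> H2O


Equation: 2H2 + O2 -> H2O
Check atoms: H: 4≠2, O: 2≠1
Not balanced

No, not balanced


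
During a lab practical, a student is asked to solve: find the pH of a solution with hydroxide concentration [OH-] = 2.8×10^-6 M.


pOH = -log10([OH-]) = -log10(2.8×10^-6)
= 6 - log10(2.8) = 5.55
pH = 14 - pOH = 14 - 5.55 = 8.45

8.45


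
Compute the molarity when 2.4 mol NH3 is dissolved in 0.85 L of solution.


M = n/V = 2.4/0.85 = 2.824 mol/L

2.824 M


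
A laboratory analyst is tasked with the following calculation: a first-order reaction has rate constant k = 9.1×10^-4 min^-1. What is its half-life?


t½ = ln2/k = 0.693147/(9.1×10^-4 min^-1)
= 761.7 min

761.7 min


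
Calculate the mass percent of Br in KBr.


M(KBr) = 1×39.1 + 1×79.9 = 119.00 g/mol
Mass of Br = 1 × 79.9 = 79.90 g/mol
% Br = 79.90/119.00 × 100 = 67.14%

67.14%


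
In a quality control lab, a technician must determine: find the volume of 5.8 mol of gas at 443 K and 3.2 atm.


PV = nRT  (R = 0.08206 L·atm/(mol·K))
V = nRT/P = 5.8×0.08206×443/3.2
= 65.889 L

65.889 L


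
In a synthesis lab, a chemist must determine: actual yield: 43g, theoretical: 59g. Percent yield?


% yield = actual/theoretical × 100
= 43/59 × 100
= 72.88%

72.88%


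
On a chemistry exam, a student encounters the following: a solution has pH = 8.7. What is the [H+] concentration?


[H+] = 10^(-pH) = 10^(-8.7)
= 2.0×10^-9 M

2.0×10^-9 M


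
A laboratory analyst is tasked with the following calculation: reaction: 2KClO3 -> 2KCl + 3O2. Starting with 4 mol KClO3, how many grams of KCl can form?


Mole ratio KCl:KClO3 = 2:2
n(KCl) = 4 × 2/2 = 4.000 mol
mass = 4.000 × 74.55 = 298.2 g

298.2 g


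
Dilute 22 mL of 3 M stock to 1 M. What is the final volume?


C1V1 = C2V2
3 × 22 = 1 × V2
V2 = 66/1 = 66.0 mL

66.0 mL


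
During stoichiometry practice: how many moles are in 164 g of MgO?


M(MgO) = 40.31 g/mol
n = mass/M = 164/40.31 = 4.0685 mol

4.0685 mol


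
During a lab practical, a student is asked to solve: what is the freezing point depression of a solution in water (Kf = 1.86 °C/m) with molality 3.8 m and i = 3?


ΔTf = Kf × m × i
= 1.86 × 3.8 × 3
= 21.204 °C

21.204 °C


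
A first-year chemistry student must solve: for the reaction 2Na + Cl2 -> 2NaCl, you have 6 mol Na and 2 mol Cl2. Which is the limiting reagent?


Mole ratio available / coefficient:
  Na: 6/2 = 3.000
  Cl2: 2/1 = 2.000
Smaller ratio is limiting.

Cl2


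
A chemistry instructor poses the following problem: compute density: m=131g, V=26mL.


ρ = mass/volume
= 131/26
= 5.038 g/mL

5.038 g/mL


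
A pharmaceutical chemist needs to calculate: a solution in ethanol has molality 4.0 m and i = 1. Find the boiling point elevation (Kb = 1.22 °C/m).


ΔTb = Kb × m × i
= 1.22 × 4.0 × 1
= 4.88 °C

4.88 °C


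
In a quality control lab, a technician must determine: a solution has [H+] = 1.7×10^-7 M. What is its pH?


pH = -log10([H+]) = -log10(1.7×10^-7)
= 7 - log10(1.7)
= 7 - 0.23
= 6.77

6.77


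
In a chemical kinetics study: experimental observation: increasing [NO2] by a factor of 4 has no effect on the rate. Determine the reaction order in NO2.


rate ∝ [NO2]^n
rate ∝ [NO2]^0
Order in NO2: 0

0


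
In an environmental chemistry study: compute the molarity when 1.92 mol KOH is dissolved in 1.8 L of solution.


M = n/V = 1.92/1.8 = 1.067 mol/L

1.067 M


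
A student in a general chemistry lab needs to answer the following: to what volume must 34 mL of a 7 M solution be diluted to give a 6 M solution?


C1V1 = C2V2
7 × 34 = 6 × V2
V2 = 238/6 = 39.67 mL

39.67 mL


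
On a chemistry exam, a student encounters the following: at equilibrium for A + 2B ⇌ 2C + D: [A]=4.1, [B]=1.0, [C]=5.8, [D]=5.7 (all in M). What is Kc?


Kc = [C]^2[D]/([A][B]^2)
= (5.8^2 × 5.7^1)/(4.1^1 × 1.0^2)
= 191.748/4.1
= 46.77

46.77


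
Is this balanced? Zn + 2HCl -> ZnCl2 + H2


Equation: Zn + 2HCl -> ZnCl2 + H2
Check atoms: Cl: 2=2, H: 2=2, Zn: 1=1
Balanced

Yes, balanced


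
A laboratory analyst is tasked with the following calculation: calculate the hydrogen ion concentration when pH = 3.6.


[H+] = 10^(-pH) = 10^(-3.6)
= 2.51×10^-4 M

2.51×10^-4 M


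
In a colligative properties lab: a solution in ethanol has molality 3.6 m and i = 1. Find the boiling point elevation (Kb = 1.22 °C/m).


ΔTb = Kb × m × i
= 1.22 × 3.6 × 1
= 4.392 °C

4.392 °C


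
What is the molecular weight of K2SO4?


M(K2SO4) = 2×39.1 + 1×32.07 + 4×16.0
= 78.2 + 32.07 + 64.0
= 174.27 g/mol

174.27 g/mol


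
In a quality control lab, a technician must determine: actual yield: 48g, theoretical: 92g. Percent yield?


% yield = actual/theoretical × 100
= 48/92 × 100
= 52.17%

52.17%


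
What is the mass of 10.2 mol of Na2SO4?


M(Na2SO4) = 142.05 g/mol
mass = n × M = 10.2 × 142.05 = 1448.91 g

1448.91 g


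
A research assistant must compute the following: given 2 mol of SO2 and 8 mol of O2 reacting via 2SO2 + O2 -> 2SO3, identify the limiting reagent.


Mole ratio available / coefficient:
  SO2: 2/2 = 1.000
  O2: 8/1 = 8.000
Smaller ratio is limiting.

SO2


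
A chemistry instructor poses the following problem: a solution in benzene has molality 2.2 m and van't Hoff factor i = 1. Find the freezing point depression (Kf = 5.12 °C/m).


ΔTf = Kf × m × i
= 5.12 × 2.2 × 1
= 11.264 °C

11.264 °C


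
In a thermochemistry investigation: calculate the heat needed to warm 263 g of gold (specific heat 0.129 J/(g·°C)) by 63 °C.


q = mcΔT = 263 × 0.129 × 63
= 2137.40 J

2137.40 J


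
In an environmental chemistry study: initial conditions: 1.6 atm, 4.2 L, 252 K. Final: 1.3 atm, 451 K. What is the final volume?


P1V1/T1 = P2V2/T2
V2 = P1V1T2/(T1P2)
= 1.6×4.2×451/(252×1.3)
= 9.251 L

9.251 L


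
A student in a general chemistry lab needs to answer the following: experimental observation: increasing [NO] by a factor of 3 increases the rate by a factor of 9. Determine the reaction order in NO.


rate ∝ [NO]^n
3^n = 9 → n = 2
Order in NO: 2

2


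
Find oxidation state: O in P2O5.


O is usually -2
Oxidation number: -2

-2


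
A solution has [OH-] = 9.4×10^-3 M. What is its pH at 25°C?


pOH = -log10([OH-]) = -log10(9.4×10^-3)
= 3 - log10(9.4) = 2.03
pH = 14 - pOH = 14 - 2.03 = 11.97

11.97


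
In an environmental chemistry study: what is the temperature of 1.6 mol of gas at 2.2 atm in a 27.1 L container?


PV = nRT  (R = 0.08206 L·atm/(mol·K))
T = PV/(nR) = 2.2×27.1/(1.6×0.08206)
= 59.62/0.131296
= 454.09 K

454.09 K


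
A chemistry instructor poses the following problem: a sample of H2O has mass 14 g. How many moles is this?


M(H2O) = 18.02 g/mol
n = mass/M = 14/18.02 = 0.7769 mol

0.7769 mol


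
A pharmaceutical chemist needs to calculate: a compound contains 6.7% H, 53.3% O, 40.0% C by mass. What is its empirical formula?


Assume 100 g sample. Moles of each element:
  H: 6.7/1.008 = 6.647 mol
  O: 53.3/16.0 = 3.331 mol
  C: 40.0/12.01 = 3.331 mol
Divide by smallest (3.331):
  H: 6.647/3.331 = 2.0
  O: 3.331/3.331 = 1.0
  C: 3.331/3.331 = 1.0
Empirical formula: CH2O

CH2O


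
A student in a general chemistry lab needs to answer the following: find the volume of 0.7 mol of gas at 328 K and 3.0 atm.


PV = nRT  (R = 0.08206 L·atm/(mol·K))
V = nRT/P = 0.7×0.08206×328/3.0
= 6.28 L

6.28 L


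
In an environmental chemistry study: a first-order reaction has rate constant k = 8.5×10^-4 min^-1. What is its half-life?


t½ = ln2/k = 0.693147/(8.5×10^-4 min^-1)
= 815.5 min

815.5 min


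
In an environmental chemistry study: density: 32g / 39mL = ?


ρ = mass/volume
= 32/39
= 0.821 g/mL

0.821 g/mL


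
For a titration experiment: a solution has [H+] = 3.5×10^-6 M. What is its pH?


pH = -log10([H+]) = -log10(3.5×10^-6)
= 6 - log10(3.5)
= 6 - 0.54
= 5.46

5.46


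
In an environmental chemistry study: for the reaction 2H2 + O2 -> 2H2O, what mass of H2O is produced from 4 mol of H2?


Mole ratio H2O:H2 = 2:2
n(H2O) = 4 × 2/2 = 4.000 mol
mass = 4.000 × 18.02 = 72.08 g

72.08 g


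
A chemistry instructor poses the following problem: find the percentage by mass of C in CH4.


M(CH4) = 1×12.01 + 4×1.008 = 16.042 g/mol
Mass of C = 1 × 12.01 = 12.01 g/mol
% C = 12.01/16.042 × 100 = 74.87%

74.87%


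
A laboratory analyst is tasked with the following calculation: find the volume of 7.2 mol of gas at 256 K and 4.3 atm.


PV = nRT  (R = 0.08206 L·atm/(mol·K))
V = nRT/P = 7.2×0.08206×256/4.3
= 35.175 L

35.175 L


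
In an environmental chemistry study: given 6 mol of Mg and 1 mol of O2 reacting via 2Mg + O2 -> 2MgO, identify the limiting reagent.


Mole ratio available / coefficient:
  Mg: 6/2 = 3.000
  O2: 1/1 = 1.000
Smaller ratio is limiting.

O2


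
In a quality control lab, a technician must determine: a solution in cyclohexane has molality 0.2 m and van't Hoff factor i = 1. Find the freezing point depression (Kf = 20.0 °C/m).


ΔTf = Kf × m × i
= 20.0 × 0.2 × 1
= 4.0 °C

4.0 °C


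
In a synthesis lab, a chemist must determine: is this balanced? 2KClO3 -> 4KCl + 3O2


Equation: 2KClO3 -> 4KCl + 3O2
Check atoms: Cl: 2≠4, K: 2≠4, O: 6=6
Not balanced

No, not balanced


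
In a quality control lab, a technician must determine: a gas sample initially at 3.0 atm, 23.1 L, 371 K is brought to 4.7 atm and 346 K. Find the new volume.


P1V1/T1 = P2V2/T2
V2 = P1V1T2/(T1P2)
= 3.0×23.1×346/(371×4.7)
= 13.751 L

13.751 L


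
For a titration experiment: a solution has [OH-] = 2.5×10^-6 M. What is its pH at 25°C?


pOH = -log10([OH-]) = -log10(2.5×10^-6)
= 6 - log10(2.5) = 5.6
pH = 14 - pOH = 14 - 5.6 = 8.4

8.4


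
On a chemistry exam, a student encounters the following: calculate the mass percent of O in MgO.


M(MgO) = 1×24.31 + 1×16.0 = 40.31 g/mol
Mass of O = 1 × 16.0 = 16.00 g/mol
% O = 16.00/40.31 × 100 = 39.69%

39.69%


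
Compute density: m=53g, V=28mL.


ρ = mass/volume
= 53/28
= 1.893 g/mL

1.893 g/mL


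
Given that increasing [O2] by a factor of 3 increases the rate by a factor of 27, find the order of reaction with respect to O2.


rate ∝ [O2]^n
3^n = 27 → n = 3
Order in O2: 3

3


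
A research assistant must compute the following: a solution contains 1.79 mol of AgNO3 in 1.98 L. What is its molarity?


M = n/V = 1.79/1.98 = 0.904 mol/L

0.904 M


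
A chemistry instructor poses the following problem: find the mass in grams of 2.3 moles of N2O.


M(N2O) = 44.02 g/mol
mass = n × M = 2.3 × 44.02 = 101.25 g

101.25 g


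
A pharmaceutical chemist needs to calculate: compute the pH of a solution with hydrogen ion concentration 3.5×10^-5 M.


pH = -log10([H+]) = -log10(3.5×10^-5)
= 5 - log10(3.5)
= 5 - 0.54
= 4.46

4.46


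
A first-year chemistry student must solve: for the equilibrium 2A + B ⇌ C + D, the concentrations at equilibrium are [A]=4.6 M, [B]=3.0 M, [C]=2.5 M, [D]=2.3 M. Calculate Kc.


Kc = [C][D]/([A]^2[B])
= (2.5^1 × 2.3^1)/(4.6^2 × 3.0^1)
= 5.75/63.48
= 0.09058

0.09058


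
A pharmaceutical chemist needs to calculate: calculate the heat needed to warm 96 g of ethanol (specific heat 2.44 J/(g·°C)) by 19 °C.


q = mcΔT = 96 × 2.44 × 19
= 4450.56 J

4450.56 J


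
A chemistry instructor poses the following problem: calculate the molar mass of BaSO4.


M(BaSO4) = 1×137.33 + 1×32.07 + 4×16.0
= 137.33 + 32.07 + 64.0
= 233.4 g/mol

233.4 g/mol


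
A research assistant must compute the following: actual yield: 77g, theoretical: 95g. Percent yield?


% yield = actual/theoretical × 100
= 77/95 × 100
= 81.05%

81.05%


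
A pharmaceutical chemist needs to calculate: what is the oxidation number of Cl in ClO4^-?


x + 4(-2) = -1, so x = +7
Oxidation number: +7

+7


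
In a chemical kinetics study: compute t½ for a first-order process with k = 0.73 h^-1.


t½ = ln2/k = 0.693147/(0.73 h^-1)
= 0.9495 h

0.9495 h


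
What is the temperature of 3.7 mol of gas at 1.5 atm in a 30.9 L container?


PV = nRT  (R = 0.08206 L·atm/(mol·K))
T = PV/(nR) = 1.5×30.9/(3.7×0.08206)
= 46.35/0.303622
= 152.66 K

152.66 K


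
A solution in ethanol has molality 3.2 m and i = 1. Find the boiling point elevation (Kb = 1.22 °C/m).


ΔTb = Kb × m × i
= 1.22 × 3.2 × 1
= 3.904 °C

3.904 °C


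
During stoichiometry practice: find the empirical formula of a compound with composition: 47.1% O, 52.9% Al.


Assume 100 g sample. Moles of each element:
  O: 47.1/16.0 = 2.944 mol
  Al: 52.9/26.98 = 1.961 mol
Divide by smallest (1.961):
  O: 2.944/1.961 = 1.5
  Al: 1.961/1.961 = 1.0
Multiply all ratios by 2 to obtain whole numbers.
Empirical formula: Al2O3

Al2O3


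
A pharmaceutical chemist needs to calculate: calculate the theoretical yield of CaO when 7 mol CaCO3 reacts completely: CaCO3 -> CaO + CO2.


Mole ratio CaO:CaCO3 = 1:1
n(CaO) = 7 × 1/1 = 7.000 mol
mass = 7.000 × 56.08 = 392.56 g

392.56 g


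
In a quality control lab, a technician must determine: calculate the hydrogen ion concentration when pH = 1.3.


[H+] = 10^(-pH) = 10^(-1.3)
= 5.01×10^-2 M

5.01×10^-2 M


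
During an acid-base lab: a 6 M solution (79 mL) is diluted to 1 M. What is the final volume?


C1V1 = C2V2
6 × 79 = 1 × V2
V2 = 474/1 = 474.0 mL

474.0 mL


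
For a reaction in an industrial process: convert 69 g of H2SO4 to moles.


M(H2SO4) = 98.09 g/mol
n = mass/M = 69/98.09 = 0.7034 mol

0.7034 mol


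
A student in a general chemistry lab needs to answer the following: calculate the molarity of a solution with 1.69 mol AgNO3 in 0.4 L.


M = n/V = 1.69/0.4 = 4.225 mol/L

4.225 M


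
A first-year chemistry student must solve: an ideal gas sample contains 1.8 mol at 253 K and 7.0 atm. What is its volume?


PV = nRT  (R = 0.08206 L·atm/(mol·K))
V = nRT/P = 1.8×0.08206×253/7.0
= 5.339 L

5.339 L


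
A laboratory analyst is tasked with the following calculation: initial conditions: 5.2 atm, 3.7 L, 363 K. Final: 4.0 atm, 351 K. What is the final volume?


P1V1/T1 = P2V2/T2
V2 = P1V1T2/(T1P2)
= 5.2×3.7×351/(363×4.0)
= 4.651 L

4.651 L


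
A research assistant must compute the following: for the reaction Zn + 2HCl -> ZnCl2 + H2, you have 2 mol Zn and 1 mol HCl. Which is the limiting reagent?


Mole ratio available / coefficient:
  Zn: 2/1 = 2.000
  HCl: 1/2 = 0.500
Smaller ratio is limiting.

HCl


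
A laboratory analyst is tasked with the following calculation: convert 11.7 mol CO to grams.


M(CO) = 28.01 g/mol
mass = n × M = 11.7 × 28.01 = 327.72 g

327.72 g


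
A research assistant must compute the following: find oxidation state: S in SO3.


x + 3(-2) = 0, so x = +6
Oxidation number: +6

+6


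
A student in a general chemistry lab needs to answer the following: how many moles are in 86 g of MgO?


M(MgO) = 40.31 g/mol
n = mass/M = 86/40.31 = 2.1335 mol

2.1335 mol


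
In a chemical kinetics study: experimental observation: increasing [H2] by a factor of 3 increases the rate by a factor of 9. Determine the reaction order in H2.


rate ∝ [H2]^n
3^n = 9 → n = 2
Order in H2: 2

2


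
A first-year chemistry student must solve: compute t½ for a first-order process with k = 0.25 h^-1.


t½ = ln2/k = 0.693147/(0.25 h^-1)
= 2.773 h

2.773 h


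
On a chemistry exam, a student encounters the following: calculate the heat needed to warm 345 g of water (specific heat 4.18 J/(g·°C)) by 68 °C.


q = mcΔT = 345 × 4.18 × 68
= 98062.80 J

98062.80 J


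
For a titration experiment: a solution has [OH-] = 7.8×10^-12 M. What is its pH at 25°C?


pOH = -log10([OH-]) = -log10(7.8×10^-12)
= 12 - log10(7.8) = 11.11
pH = 14 - pOH = 14 - 11.11 = 2.89

2.89


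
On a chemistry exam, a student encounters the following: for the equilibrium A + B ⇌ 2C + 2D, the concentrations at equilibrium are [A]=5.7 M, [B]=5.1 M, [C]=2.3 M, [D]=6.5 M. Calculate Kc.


Kc = [C]^2[D]^2/([A][B])
= (2.3^2 × 6.5^2)/(5.7^1 × 5.1^1)
= 223.5025/29.07
= 7.688

7.688


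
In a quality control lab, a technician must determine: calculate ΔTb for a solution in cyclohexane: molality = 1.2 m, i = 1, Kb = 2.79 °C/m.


ΔTb = Kb × m × i
= 2.79 × 1.2 × 1
= 3.348 °C

3.348 °C


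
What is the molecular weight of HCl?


M(HCl) = 1×1.008 + 1×35.45
= 1.01 + 35.45
= 36.46 g/mol

36.46 g/mol


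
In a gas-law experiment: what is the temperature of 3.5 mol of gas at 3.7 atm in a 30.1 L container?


PV = nRT  (R = 0.08206 L·atm/(mol·K))
T = PV/(nR) = 3.7×30.1/(3.5×0.08206)
= 111.37/0.287210
= 387.77 K

387.77 K


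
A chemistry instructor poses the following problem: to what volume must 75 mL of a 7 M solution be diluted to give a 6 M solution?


C1V1 = C2V2
7 × 75 = 6 × V2
V2 = 525/6 = 87.5 mL

87.5 mL


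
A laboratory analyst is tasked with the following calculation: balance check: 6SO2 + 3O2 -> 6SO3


Equation: 6SO2 + 3O2 -> 6SO3
Check atoms: O: 18=18, S: 6=6
Balanced

Yes, balanced


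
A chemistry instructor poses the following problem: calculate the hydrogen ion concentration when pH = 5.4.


[H+] = 10^(-pH) = 10^(-5.4)
= 3.98×10^-6 M

3.98×10^-6 M


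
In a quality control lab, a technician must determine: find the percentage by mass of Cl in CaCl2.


M(CaCl2) = 1×40.08 + 2×35.45 = 110.98 g/mol
Mass of Cl = 2 × 35.45 = 70.90 g/mol
% Cl = 70.90/110.98 × 100 = 63.89%

63.89%


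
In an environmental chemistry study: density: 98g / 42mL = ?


ρ = mass/volume
= 98/42
= 2.333 g/mL

2.333 g/mL


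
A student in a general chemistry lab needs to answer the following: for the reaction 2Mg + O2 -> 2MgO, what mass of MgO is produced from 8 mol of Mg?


Mole ratio MgO:Mg = 2:2
n(MgO) = 8 × 2/2 = 8.000 mol
mass = 8.000 × 40.31 = 322.48 g

322.48 g


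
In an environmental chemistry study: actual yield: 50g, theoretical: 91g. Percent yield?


% yield = actual/theoretical × 100
= 50/91 × 100
= 54.95%

54.95%


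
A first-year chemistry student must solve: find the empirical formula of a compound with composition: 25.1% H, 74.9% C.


Assume 100 g sample. Moles of each element:
  H: 25.1/1.008 = 24.901 mol
  C: 74.9/12.01 = 6.236 mol
Divide by smallest (6.236):
  H: 24.901/6.236 = 3.99
  C: 6.236/6.236 = 1.0
Empirical formula: CH4

CH4


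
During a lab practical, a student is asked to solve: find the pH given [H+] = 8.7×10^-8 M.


pH = -log10([H+]) = -log10(8.7×10^-8)
= 8 - log10(8.7)
= 8 - 0.94
= 7.06

7.06


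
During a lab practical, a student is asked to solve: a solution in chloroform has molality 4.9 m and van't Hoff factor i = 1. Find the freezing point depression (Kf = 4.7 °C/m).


ΔTf = Kf × m × i
= 4.7 × 4.9 × 1
= 23.03 °C

23.03 °C


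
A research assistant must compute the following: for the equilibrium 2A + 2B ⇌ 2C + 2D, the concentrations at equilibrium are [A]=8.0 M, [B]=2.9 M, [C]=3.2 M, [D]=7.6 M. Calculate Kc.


Kc = [C]^2[D]^2/([A]^2[B]^2)
= (3.2^2 × 7.6^2)/(8.0^2 × 2.9^2)
= 591.4624/538.24
= 1.099

1.099


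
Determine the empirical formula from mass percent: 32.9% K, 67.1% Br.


Assume 100 g sample. Moles of each element:
  K: 32.9/39.1 = 0.841 mol
  Br: 67.1/79.9 = 0.84 mol
Divide by smallest (0.84):
  K: 0.841/0.84 = 1.0
  Br: 0.84/0.84 = 1.0
Empirical formula: KBr

KBr


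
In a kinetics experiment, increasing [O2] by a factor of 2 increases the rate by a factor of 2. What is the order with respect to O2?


rate ∝ [O2]^n
2^n = 2 → n = 1
Order in O2: 1

1


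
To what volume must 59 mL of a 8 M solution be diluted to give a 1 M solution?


C1V1 = C2V2
8 × 59 = 1 × V2
V2 = 472/1 = 472.0 mL

472.0 mL


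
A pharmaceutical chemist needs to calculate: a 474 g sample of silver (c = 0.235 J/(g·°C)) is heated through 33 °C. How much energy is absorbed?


q = mcΔT = 474 × 0.235 × 33
= 3675.87 J

3675.87 J


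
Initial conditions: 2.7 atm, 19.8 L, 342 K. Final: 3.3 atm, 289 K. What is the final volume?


P1V1/T1 = P2V2/T2
V2 = P1V1T2/(T1P2)
= 2.7×19.8×289/(342×3.3)
= 13.689 L

13.689 L


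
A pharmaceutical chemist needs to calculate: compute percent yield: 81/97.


% yield = actual/theoretical × 100
= 81/97 × 100
= 83.51%

83.51%


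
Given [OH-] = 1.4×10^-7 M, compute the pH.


pOH = -log10([OH-]) = -log10(1.4×10^-7)
= 7 - log10(1.4) = 6.85
pH = 14 - pOH = 14 - 6.85 = 7.15

7.15


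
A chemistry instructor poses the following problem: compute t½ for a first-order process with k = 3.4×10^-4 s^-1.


t½ = ln2/k = 0.693147/(3.4×10^-4 s^-1)
= 2039 s

2039 s


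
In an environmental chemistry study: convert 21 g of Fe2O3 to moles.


M(Fe2O3) = 159.7 g/mol
n = mass/M = 21/159.7 = 0.1315 mol

0.1315 mol


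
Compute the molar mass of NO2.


M(NO2) = 1×14.01 + 2×16.0
= 14.01 + 32.0
= 46.01 g/mol

46.01 g/mol


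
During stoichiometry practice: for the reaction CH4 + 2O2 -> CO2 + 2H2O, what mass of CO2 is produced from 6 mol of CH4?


Mole ratio CO2:CH4 = 1:1
n(CO2) = 6 × 1/1 = 6.000 mol
mass = 6.000 × 44.01 = 264.06 g

264.06 g
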